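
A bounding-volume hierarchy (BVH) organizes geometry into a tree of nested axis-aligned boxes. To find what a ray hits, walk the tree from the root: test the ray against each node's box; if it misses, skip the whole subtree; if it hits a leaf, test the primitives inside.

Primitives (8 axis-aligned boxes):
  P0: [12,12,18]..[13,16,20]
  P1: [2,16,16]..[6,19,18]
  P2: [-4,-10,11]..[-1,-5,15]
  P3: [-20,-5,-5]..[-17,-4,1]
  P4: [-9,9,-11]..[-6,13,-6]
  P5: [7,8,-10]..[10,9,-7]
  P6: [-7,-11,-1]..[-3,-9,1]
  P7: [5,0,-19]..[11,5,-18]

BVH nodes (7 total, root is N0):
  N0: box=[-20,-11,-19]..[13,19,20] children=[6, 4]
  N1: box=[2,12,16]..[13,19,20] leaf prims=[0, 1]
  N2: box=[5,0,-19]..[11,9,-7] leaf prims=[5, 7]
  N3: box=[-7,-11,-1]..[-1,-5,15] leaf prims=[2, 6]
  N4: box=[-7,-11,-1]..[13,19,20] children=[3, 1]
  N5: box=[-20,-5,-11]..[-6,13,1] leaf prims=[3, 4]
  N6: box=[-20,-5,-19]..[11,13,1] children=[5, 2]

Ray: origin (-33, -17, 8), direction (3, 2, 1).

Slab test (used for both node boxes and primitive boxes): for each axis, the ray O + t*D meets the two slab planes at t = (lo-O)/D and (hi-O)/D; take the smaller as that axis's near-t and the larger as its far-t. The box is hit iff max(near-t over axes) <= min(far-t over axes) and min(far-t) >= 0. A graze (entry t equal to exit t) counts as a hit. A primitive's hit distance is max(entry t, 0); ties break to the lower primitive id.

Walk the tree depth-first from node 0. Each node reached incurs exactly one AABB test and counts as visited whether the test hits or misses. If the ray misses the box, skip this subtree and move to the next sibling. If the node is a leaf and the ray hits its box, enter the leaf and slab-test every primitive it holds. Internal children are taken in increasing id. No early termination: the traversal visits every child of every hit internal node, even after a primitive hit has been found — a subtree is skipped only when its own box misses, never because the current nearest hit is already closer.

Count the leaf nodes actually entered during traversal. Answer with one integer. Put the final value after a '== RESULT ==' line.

Trace the traversal:
N0 x:[13/3,46/3] y:[3,18] z:[-27,12] -> hit [13/3,12], descend [4, 6]
  N4 x:[26/3,46/3] y:[3,18] z:[-9,12] -> hit [26/3,12], descend [1, 3]
    N1 x:[35/3,46/3] y:[29/2,18] z:[8,12] -> miss, prune
    N3 x:[26/3,32/3] y:[3,6] z:[-9,7] -> miss, prune
  N6 x:[13/3,44/3] y:[6,15] z:[-27,-7] -> miss, prune

Summary -> nodes [0, 4, 1, 3, 6]; box-tests=5; leaf-entries=0; first=miss

== RESULT ==
0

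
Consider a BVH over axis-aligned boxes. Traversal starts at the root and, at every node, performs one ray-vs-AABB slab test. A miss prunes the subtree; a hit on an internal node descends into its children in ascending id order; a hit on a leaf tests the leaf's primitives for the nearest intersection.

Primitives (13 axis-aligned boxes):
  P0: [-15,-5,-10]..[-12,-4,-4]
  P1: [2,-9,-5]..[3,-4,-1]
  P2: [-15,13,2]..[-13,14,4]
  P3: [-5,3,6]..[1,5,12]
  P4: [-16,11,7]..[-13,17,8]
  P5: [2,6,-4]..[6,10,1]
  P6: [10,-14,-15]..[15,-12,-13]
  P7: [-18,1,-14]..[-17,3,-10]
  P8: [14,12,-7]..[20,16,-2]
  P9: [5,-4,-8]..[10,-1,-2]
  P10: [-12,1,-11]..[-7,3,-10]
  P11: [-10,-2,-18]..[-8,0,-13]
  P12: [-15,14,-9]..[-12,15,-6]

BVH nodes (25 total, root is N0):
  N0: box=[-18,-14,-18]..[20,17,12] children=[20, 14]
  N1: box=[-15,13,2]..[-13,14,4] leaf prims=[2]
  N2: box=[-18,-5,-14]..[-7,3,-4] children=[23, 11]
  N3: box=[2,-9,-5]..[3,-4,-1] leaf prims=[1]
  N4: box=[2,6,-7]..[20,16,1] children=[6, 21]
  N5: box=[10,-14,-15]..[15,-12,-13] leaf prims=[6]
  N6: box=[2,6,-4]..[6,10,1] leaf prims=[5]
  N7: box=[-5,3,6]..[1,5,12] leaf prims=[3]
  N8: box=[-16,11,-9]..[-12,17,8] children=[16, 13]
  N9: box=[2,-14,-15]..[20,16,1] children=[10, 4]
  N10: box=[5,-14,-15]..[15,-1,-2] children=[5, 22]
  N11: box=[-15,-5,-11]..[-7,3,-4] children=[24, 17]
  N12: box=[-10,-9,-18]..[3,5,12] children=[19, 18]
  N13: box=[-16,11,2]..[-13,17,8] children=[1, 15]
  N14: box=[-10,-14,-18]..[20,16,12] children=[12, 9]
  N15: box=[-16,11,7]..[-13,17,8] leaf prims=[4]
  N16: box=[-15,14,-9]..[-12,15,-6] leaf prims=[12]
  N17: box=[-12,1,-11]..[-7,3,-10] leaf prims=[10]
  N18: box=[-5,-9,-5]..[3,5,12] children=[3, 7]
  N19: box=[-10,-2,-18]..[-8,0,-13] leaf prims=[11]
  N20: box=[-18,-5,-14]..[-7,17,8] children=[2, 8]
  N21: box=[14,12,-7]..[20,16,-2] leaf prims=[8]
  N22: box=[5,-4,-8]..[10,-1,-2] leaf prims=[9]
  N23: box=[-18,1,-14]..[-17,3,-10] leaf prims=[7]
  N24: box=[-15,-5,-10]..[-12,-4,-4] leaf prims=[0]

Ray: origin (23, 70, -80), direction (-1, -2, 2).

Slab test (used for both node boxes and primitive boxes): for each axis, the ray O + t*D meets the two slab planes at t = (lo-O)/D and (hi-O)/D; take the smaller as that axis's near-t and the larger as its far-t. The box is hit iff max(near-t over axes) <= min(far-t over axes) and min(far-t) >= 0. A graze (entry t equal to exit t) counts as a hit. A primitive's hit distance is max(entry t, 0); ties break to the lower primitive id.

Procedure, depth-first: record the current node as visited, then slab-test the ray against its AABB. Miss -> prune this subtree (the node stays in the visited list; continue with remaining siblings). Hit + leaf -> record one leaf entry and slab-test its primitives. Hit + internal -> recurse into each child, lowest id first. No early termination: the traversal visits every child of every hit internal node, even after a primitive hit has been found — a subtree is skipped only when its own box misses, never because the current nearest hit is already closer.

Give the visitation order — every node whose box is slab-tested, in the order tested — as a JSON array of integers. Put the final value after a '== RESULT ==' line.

Traverse from the root:
N0 x:[3,41] y:[53/2,42] z:[31,46] -> hit [31,41], descend [14, 20]
  N14 x:[3,33] y:[27,42] z:[31,46] -> hit [31,33], descend [9, 12]
    N9 x:[3,21] y:[27,42] z:[65/2,81/2] -> miss, prune
    N12 x:[20,33] y:[65/2,79/2] z:[31,46] -> hit [65/2,33], descend [18, 19]
      N18 x:[20,28] y:[65/2,79/2] z:[75/2,46] -> miss, prune
      N19 x:[31,33] y:[35,36] z:[31,67/2] -> miss, prune
  N20 x:[30,41] y:[53/2,75/2] z:[33,44] -> hit [33,75/2], descend [2, 8]
    N2 x:[30,41] y:[67/2,75/2] z:[33,38] -> hit [67/2,75/2], descend [11, 23]
      N11 x:[30,38] y:[67/2,75/2] z:[69/2,38] -> hit [69/2,75/2], descend [17, 24]
        N17 x:[30,35] y:[67/2,69/2] z:[69/2,35] -> hit [69/2,69/2] leaf, test {P10@t=69/2}
        N24 x:[35,38] y:[37,75/2] z:[35,38] -> hit [37,75/2] leaf, test {P0@t=37}
      N23 x:[40,41] y:[67/2,69/2] z:[33,35] -> miss, prune
    N8 x:[35,39] y:[53/2,59/2] z:[71/2,44] -> miss, prune

Visited [0, 14, 9, 12, 18, 19, 20, 2, 11, 17, 24, 23, 8]. Tests: 13 box, 2 leaf. Nearest: P10.

== RESULT ==
[0, 14, 9, 12, 18, 19, 20, 2, 11, 17, 24, 23, 8]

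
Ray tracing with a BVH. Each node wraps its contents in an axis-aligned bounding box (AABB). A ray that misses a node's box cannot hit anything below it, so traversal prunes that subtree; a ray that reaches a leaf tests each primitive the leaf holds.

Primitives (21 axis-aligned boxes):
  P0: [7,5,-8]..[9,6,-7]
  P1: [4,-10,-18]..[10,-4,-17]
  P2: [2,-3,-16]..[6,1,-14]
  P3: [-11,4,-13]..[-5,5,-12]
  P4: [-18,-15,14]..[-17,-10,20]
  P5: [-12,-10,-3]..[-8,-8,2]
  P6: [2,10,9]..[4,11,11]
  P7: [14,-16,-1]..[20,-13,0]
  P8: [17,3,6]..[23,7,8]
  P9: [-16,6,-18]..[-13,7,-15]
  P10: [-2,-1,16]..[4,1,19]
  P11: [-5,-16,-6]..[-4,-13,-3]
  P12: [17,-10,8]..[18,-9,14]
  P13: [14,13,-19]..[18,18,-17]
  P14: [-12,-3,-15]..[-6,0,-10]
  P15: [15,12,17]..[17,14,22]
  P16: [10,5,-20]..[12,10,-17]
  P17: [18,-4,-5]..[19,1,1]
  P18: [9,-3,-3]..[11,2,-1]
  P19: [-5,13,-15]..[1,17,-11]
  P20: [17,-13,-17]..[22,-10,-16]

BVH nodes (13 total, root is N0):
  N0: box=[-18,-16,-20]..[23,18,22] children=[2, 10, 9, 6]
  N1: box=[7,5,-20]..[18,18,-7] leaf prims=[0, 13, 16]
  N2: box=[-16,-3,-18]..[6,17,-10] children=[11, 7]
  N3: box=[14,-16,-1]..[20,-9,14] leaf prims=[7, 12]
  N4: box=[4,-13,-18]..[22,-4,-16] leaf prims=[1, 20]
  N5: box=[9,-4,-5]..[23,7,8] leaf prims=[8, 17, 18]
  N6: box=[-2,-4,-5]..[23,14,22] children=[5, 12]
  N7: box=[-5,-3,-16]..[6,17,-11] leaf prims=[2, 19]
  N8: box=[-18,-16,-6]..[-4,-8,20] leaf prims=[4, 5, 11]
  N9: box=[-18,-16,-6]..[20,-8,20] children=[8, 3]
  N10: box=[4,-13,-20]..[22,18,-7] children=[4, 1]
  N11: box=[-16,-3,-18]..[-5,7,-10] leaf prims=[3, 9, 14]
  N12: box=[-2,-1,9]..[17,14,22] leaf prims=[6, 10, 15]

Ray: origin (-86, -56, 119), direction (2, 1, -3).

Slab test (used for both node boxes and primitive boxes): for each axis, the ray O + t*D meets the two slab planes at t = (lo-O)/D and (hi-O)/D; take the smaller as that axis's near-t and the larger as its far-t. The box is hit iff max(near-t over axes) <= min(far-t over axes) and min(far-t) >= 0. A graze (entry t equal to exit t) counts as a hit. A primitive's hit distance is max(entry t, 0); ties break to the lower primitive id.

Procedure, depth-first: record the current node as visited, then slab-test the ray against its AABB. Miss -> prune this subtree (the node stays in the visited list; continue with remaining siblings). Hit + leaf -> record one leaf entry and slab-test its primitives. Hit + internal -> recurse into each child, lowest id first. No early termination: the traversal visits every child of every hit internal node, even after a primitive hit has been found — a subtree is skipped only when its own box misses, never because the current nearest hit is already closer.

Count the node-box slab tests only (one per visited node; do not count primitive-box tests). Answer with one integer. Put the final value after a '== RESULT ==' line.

Walk:
N0 x:[34,109/2] y:[40,74] z:[97/3,139/3] -> hit [40,139/3], descend [2, 6, 9, 10]
  N2 x:[35,46] y:[53,73] z:[43,137/3] -> miss, prune
  N6 x:[42,109/2] y:[52,70] z:[97/3,124/3] -> miss, prune
  N9 x:[34,53] y:[40,48] z:[33,125/3] -> hit [40,125/3], descend [3, 8]
    N3 x:[50,53] y:[40,47] z:[35,40] -> miss, prune
    N8 x:[34,41] y:[40,48] z:[33,125/3] -> hit [40,41] leaf, test {P4(miss), P5(miss), P11@t=122/3}
  N10 x:[45,54] y:[43,74] z:[42,139/3] -> hit [45,139/3], descend [1, 4]
    N1 x:[93/2,52] y:[61,74] z:[42,139/3] -> miss, prune
    N4 x:[45,54] y:[43,52] z:[45,137/3] -> hit [45,137/3] leaf, test {P1(miss), P20(miss)}

Summary -> nodes [0, 2, 6, 9, 3, 8, 10, 1, 4]; box-tests=9; leaf-entries=2; first=P11

== RESULT ==
9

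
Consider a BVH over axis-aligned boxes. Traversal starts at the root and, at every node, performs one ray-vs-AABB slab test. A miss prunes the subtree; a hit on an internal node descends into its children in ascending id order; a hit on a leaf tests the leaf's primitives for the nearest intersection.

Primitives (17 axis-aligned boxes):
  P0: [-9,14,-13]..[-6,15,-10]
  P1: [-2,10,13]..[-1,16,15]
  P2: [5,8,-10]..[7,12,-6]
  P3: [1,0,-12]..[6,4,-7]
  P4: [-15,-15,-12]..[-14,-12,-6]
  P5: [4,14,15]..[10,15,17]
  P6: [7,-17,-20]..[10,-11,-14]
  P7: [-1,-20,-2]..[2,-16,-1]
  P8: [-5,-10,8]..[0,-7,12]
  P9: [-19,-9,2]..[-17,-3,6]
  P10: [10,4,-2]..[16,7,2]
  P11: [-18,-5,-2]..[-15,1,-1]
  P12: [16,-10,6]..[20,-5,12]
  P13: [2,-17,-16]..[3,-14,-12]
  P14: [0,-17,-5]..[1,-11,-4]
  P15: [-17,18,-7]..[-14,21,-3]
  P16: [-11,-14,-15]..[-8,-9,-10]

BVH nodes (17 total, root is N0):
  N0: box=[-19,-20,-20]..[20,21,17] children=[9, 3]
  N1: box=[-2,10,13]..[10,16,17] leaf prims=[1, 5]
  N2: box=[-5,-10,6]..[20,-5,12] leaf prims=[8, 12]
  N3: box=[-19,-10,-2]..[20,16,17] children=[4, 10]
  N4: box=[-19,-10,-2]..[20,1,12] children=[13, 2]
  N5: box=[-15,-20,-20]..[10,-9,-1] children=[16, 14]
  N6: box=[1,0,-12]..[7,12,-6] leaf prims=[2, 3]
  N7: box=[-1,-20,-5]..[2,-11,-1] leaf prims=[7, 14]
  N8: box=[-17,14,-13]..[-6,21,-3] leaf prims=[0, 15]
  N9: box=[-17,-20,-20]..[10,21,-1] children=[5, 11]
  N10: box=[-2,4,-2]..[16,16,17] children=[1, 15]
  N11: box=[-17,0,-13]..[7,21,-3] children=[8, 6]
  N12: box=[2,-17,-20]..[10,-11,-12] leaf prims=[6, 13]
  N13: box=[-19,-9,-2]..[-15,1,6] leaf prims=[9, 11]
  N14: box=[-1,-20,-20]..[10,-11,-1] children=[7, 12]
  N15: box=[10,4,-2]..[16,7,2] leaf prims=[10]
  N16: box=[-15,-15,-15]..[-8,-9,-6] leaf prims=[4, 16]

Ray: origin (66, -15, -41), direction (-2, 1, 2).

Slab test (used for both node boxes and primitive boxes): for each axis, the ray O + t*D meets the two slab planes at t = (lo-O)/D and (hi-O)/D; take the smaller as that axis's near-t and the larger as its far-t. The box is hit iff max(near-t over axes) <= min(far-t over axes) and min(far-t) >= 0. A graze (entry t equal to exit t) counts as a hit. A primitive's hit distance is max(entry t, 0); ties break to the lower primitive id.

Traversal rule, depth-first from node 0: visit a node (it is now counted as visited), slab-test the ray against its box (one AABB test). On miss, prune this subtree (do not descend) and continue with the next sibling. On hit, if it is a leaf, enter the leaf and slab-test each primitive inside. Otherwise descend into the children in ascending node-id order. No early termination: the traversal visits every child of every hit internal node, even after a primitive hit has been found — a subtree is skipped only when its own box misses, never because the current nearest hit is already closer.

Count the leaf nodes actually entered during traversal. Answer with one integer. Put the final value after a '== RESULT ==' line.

Trace the traversal:
N0 x:[23,85/2] y:[-5,36] z:[21/2,29] -> hit [23,29], descend [3, 9]
  N3 x:[23,85/2] y:[5,31] z:[39/2,29] -> hit [23,29], descend [4, 10]
    N4 x:[23,85/2] y:[5,16] z:[39/2,53/2] -> miss, prune
    N10 x:[25,34] y:[19,31] z:[39/2,29] -> hit [25,29], descend [1, 15]
      N1 x:[28,34] y:[25,31] z:[27,29] -> hit [28,29] leaf, test {P1(miss), P5@t=29}
      N15 x:[25,28] y:[19,22] z:[39/2,43/2] -> miss, prune
  N9 x:[28,83/2] y:[-5,36] z:[21/2,20] -> miss, prune

Summary -> nodes [0, 3, 4, 10, 1, 15, 9]; box-tests=7; leaf-entries=1; first=P5

== RESULT ==
1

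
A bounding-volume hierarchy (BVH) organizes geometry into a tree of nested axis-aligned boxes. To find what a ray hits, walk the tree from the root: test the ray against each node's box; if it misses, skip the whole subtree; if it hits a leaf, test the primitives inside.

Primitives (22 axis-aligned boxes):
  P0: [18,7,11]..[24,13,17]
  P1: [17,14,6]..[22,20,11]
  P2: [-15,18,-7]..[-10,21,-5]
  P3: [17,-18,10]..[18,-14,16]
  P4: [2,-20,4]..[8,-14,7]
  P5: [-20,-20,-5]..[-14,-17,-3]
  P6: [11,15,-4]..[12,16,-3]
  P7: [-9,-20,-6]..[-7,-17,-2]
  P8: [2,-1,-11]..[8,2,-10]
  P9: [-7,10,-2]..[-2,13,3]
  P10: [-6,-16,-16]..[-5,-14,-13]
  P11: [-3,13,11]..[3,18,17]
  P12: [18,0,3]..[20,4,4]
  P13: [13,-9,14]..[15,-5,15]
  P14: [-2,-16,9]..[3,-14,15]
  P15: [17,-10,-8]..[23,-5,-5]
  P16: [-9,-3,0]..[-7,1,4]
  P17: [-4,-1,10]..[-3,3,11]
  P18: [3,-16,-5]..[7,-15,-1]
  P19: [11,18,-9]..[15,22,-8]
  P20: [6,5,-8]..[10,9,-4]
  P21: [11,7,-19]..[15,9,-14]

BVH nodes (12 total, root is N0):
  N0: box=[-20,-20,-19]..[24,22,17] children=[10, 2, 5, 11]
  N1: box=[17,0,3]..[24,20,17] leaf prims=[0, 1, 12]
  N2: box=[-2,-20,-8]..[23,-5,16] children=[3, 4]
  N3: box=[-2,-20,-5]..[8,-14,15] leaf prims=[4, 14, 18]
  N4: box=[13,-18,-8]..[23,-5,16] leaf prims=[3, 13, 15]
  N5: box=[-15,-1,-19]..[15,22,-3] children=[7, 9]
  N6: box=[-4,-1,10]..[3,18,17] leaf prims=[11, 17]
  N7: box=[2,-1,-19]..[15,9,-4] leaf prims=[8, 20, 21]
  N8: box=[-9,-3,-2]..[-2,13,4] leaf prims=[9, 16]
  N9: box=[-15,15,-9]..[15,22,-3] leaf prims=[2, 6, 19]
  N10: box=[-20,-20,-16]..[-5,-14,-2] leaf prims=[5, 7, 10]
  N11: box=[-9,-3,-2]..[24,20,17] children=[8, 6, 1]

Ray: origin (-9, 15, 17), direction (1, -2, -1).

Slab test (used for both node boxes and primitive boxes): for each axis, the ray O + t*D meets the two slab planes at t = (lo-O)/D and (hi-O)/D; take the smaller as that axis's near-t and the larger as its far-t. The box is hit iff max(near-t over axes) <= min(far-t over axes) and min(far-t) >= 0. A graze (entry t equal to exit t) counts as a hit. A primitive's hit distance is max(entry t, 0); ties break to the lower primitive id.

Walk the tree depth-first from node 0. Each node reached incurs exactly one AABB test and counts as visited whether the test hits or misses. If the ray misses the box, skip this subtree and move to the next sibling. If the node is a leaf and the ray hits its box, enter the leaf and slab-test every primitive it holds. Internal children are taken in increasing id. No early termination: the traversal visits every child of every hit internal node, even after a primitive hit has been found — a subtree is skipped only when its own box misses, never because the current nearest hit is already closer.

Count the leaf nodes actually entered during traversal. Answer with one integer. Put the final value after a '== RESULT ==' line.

Walk:
N0 x:[-11,33] y:[-7/2,35/2] z:[0,36] -> hit [0,35/2], descend [2, 5, 10, 11]
  N2 x:[7,32] y:[10,35/2] z:[1,25] -> hit [10,35/2], descend [3, 4]
    N3 x:[7,17] y:[29/2,35/2] z:[2,22] -> hit [29/2,17] leaf, test {P4(miss), P14(miss), P18(miss)}
    N4 x:[22,32] y:[10,33/2] z:[1,25] -> miss, prune
  N5 x:[-6,24] y:[-7/2,8] z:[20,36] -> miss, prune
  N10 x:[-11,4] y:[29/2,35/2] z:[19,33] -> miss, prune
  N11 x:[0,33] y:[-5/2,9] z:[0,19] -> hit [0,9], descend [1, 6, 8]
    N1 x:[26,33] y:[-5/2,15/2] z:[0,14] -> miss, prune
    N6 x:[5,12] y:[-3/2,8] z:[0,7] -> hit [5,7] leaf, test {P11(miss), P17@t=6}
    N8 x:[0,7] y:[1,9] z:[13,19] -> miss, prune

10 AABB tests over nodes [0, 2, 3, 4, 5, 10, 11, 1, 6, 8]; 2 leaves entered; closest P17.

== RESULT ==
2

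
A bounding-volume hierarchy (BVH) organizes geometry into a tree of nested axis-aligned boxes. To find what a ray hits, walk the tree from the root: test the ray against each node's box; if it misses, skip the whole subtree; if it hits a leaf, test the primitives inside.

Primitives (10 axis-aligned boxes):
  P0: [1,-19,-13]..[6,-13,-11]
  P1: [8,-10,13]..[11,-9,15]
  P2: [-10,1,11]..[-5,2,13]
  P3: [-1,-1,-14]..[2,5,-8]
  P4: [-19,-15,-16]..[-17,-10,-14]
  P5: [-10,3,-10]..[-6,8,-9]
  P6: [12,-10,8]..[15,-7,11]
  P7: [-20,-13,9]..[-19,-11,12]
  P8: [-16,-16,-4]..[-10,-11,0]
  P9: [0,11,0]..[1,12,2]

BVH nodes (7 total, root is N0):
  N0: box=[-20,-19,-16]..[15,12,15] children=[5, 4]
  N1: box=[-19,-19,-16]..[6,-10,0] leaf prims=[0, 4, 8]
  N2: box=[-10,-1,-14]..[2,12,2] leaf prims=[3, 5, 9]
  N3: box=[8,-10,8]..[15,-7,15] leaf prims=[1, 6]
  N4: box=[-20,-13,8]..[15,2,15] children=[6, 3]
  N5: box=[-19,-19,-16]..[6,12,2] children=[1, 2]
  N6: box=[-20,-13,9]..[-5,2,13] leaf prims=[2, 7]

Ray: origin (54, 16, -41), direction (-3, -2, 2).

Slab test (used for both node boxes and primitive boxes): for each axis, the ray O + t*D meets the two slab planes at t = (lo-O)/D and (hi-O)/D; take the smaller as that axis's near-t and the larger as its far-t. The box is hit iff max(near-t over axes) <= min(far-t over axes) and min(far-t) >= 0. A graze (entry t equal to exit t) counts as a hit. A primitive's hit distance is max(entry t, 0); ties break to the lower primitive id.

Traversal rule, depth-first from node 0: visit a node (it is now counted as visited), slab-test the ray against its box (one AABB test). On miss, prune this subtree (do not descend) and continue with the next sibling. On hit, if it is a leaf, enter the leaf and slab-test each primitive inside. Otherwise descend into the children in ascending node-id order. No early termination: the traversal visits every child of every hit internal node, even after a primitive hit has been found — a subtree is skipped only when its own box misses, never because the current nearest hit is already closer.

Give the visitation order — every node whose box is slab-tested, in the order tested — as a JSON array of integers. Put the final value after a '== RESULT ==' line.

Walk:
N0 x:[13,74/3] y:[2,35/2] z:[25/2,28] -> hit [13,35/2], descend [4, 5]
  N4 x:[13,74/3] y:[7,29/2] z:[49/2,28] -> miss, prune
  N5 x:[16,73/3] y:[2,35/2] z:[25/2,43/2] -> hit [16,35/2], descend [1, 2]
    N1 x:[16,73/3] y:[13,35/2] z:[25/2,41/2] -> hit [16,35/2] leaf, test {P0(miss), P4(miss), P8(miss)}
    N2 x:[52/3,64/3] y:[2,17/2] z:[27/2,43/2] -> miss, prune

Summary -> nodes [0, 4, 5, 1, 2]; box-tests=5; leaf-entries=1; first=miss

== RESULT ==
[0, 4, 5, 1, 2]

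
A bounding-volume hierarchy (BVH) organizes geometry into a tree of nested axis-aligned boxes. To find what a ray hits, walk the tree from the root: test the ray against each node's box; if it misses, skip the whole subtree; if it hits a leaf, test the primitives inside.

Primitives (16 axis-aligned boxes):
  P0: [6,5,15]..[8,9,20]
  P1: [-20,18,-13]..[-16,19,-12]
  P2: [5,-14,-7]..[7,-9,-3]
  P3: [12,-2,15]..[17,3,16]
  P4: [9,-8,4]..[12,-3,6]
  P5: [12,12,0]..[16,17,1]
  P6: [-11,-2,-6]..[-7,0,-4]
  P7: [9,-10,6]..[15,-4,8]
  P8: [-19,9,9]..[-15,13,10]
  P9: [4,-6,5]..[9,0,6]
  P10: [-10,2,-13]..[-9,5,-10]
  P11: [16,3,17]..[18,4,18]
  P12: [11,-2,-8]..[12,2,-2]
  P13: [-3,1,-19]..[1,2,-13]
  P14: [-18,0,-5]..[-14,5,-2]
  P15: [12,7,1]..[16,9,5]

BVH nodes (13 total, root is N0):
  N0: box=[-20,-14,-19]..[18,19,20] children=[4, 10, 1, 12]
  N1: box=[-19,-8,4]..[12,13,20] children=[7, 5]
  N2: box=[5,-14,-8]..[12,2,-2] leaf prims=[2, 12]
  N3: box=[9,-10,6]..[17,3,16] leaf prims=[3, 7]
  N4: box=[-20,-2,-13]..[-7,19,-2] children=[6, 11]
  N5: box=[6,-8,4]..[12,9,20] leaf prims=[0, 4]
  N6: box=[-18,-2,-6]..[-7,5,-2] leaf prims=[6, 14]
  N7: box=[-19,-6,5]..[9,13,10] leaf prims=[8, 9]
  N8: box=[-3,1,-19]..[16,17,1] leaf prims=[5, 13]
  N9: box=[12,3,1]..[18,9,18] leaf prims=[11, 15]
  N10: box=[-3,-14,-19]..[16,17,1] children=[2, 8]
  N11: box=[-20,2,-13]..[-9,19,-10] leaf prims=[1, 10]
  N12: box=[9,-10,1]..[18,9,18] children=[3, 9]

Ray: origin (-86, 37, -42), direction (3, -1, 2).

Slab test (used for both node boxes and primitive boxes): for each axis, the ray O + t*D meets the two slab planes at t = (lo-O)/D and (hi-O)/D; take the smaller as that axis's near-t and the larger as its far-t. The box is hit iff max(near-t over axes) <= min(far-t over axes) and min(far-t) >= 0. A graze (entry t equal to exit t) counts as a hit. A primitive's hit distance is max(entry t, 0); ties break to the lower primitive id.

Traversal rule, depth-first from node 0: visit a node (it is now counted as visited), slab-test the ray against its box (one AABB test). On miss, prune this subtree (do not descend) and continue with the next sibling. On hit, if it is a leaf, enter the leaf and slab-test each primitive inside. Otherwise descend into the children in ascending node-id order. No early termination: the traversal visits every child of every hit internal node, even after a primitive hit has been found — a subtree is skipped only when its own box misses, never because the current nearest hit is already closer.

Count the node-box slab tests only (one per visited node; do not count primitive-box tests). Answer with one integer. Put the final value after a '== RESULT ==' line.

Walk:
N0 x:[22,104/3] y:[18,51] z:[23/2,31] -> hit [22,31], descend [1, 4, 10, 12]
  N1 x:[67/3,98/3] y:[24,45] z:[23,31] -> hit [24,31], descend [5, 7]
    N5 x:[92/3,98/3] y:[28,45] z:[23,31] -> hit [92/3,31] leaf, test {P0@t=92/3, P4(miss)}
    N7 x:[67/3,95/3] y:[24,43] z:[47/2,26] -> hit [24,26] leaf, test {P8(miss), P9(miss)}
  N4 x:[22,79/3] y:[18,39] z:[29/2,20] -> miss, prune
  N10 x:[83/3,34] y:[20,51] z:[23/2,43/2] -> miss, prune
  N12 x:[95/3,104/3] y:[28,47] z:[43/2,30] -> miss, prune

7 AABB tests over nodes [0, 1, 5, 7, 4, 10, 12]; 2 leaves entered; closest P0.

== RESULT ==
7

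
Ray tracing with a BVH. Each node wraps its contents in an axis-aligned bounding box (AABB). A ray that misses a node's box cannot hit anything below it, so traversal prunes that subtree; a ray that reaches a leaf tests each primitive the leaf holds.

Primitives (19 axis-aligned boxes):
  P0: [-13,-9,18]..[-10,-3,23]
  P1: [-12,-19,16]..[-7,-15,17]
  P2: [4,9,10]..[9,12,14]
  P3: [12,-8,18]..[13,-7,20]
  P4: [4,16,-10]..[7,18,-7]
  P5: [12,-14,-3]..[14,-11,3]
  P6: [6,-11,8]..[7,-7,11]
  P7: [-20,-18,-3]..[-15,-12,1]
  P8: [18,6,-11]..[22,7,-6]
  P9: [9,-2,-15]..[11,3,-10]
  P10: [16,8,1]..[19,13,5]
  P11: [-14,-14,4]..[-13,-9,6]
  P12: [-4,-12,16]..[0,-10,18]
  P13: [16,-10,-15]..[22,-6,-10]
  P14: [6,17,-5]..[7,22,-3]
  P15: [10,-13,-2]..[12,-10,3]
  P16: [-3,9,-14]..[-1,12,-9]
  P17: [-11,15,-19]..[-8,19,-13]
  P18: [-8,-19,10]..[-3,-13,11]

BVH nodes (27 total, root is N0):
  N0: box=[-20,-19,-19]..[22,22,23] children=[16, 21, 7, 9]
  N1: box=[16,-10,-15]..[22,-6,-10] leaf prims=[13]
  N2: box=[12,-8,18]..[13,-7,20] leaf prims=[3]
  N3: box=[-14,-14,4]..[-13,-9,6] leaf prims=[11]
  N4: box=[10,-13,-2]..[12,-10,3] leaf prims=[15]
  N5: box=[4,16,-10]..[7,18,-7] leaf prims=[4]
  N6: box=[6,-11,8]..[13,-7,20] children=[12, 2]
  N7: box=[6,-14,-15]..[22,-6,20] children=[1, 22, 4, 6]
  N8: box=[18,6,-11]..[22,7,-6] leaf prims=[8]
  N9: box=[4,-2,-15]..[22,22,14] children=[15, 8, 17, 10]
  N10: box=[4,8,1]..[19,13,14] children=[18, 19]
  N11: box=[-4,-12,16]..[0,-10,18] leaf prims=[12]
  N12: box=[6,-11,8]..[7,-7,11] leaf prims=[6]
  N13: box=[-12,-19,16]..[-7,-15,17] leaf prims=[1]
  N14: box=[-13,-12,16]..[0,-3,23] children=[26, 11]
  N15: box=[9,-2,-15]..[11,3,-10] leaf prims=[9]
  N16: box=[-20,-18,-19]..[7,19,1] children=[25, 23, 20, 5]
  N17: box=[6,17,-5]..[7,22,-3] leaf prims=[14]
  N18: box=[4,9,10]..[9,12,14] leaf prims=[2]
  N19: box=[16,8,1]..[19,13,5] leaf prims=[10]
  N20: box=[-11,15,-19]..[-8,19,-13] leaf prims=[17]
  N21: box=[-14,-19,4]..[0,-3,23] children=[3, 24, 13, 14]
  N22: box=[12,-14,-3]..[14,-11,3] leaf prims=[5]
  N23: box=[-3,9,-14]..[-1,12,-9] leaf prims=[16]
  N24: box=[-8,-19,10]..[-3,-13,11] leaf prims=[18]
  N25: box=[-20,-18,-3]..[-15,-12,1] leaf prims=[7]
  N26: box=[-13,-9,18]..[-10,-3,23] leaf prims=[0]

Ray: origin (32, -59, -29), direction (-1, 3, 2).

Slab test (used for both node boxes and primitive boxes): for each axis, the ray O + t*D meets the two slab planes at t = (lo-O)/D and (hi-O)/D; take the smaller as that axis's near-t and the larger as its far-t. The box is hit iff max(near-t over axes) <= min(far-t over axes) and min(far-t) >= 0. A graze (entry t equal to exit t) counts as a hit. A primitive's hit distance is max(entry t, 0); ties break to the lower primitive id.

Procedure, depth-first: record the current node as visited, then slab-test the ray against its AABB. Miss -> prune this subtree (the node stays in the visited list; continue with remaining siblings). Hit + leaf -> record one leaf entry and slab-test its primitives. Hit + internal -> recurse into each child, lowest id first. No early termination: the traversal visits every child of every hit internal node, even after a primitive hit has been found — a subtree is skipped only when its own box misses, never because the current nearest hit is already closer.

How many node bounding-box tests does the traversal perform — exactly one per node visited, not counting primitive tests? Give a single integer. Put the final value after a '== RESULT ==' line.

Traverse from the root:
N0 x:[10,52] y:[40/3,27] z:[5,26] -> hit [40/3,26], descend [7, 9, 16, 21]
  N7 x:[10,26] y:[15,53/3] z:[7,49/2] -> hit [15,53/3], descend [1, 4, 6, 22]
    N1 x:[10,16] y:[49/3,53/3] z:[7,19/2] -> miss, prune
    N4 x:[20,22] y:[46/3,49/3] z:[27/2,16] -> miss, prune
    N6 x:[19,26] y:[16,52/3] z:[37/2,49/2] -> miss, prune
    N22 x:[18,20] y:[15,16] z:[13,16] -> miss, prune
  N9 x:[10,28] y:[19,27] z:[7,43/2] -> hit [19,43/2], descend [8, 10, 15, 17]
    N8 x:[10,14] y:[65/3,22] z:[9,23/2] -> miss, prune
    N10 x:[13,28] y:[67/3,24] z:[15,43/2] -> miss, prune
    N15 x:[21,23] y:[19,62/3] z:[7,19/2] -> miss, prune
    N17 x:[25,26] y:[76/3,27] z:[12,13] -> miss, prune
  N16 x:[25,52] y:[41/3,26] z:[5,15] -> miss, prune
  N21 x:[32,46] y:[40/3,56/3] z:[33/2,26] -> miss, prune

Visited [0, 7, 1, 4, 6, 22, 9, 8, 10, 15, 17, 16, 21]. Tests: 13 box, 0 leaf. Nearest: miss.

== RESULT ==
13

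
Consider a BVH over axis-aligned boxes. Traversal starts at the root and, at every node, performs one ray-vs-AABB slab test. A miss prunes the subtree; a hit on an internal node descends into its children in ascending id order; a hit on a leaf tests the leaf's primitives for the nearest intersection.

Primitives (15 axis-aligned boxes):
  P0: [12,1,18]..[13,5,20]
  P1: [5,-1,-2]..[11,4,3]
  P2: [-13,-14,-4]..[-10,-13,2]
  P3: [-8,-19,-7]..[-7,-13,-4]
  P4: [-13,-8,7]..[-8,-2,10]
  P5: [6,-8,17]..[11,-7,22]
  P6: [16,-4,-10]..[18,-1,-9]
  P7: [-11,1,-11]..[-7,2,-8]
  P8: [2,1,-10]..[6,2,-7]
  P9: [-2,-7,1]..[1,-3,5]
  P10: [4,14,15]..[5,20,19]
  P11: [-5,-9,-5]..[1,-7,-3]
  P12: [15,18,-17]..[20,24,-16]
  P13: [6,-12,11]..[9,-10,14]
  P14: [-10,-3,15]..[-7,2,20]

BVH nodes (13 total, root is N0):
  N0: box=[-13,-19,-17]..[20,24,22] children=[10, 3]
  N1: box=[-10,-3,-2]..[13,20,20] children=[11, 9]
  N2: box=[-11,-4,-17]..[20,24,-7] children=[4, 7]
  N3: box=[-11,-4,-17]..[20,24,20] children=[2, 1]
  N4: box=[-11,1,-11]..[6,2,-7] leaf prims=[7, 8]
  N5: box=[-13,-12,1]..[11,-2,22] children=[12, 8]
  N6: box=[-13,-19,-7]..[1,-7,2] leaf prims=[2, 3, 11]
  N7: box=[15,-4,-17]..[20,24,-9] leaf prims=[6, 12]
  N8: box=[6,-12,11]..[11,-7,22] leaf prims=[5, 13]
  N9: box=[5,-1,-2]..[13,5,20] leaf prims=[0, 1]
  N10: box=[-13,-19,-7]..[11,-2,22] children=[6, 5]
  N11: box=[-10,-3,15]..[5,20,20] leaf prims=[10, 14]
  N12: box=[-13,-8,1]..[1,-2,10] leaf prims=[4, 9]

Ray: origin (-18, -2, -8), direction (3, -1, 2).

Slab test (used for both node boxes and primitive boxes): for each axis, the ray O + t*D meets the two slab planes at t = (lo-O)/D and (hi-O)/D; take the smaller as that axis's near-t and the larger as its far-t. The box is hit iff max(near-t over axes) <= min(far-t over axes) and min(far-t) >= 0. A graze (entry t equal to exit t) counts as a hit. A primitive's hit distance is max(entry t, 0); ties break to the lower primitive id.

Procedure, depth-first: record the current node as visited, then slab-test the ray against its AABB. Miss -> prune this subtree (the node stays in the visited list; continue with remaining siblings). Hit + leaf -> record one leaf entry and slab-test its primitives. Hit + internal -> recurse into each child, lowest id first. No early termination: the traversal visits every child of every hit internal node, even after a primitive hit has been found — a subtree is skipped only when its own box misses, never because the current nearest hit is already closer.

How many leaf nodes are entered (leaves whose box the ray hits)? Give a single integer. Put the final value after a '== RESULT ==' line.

Traverse from the root:
N0 x:[5/3,38/3] y:[-26,17] z:[-9/2,15] -> hit [5/3,38/3], descend [3, 10]
  N3 x:[7/3,38/3] y:[-26,2] z:[-9/2,14] -> miss, prune
  N10 x:[5/3,29/3] y:[0,17] z:[1/2,15] -> hit [5/3,29/3], descend [5, 6]
    N5 x:[5/3,29/3] y:[0,10] z:[9/2,15] -> hit [9/2,29/3], descend [8, 12]
      N8 x:[8,29/3] y:[5,10] z:[19/2,15] -> hit [19/2,29/3] leaf, test {P5(miss), P13(miss)}
      N12 x:[5/3,19/3] y:[0,6] z:[9/2,9] -> hit [9/2,6] leaf, test {P4(miss), P9(miss)}
    N6 x:[5/3,19/3] y:[5,17] z:[1/2,5] -> hit [5,5] leaf, test {P2(miss), P3(miss), P11(miss)}

Summary -> nodes [0, 3, 10, 5, 8, 12, 6]; box-tests=7; leaf-entries=3; first=miss

== RESULT ==
3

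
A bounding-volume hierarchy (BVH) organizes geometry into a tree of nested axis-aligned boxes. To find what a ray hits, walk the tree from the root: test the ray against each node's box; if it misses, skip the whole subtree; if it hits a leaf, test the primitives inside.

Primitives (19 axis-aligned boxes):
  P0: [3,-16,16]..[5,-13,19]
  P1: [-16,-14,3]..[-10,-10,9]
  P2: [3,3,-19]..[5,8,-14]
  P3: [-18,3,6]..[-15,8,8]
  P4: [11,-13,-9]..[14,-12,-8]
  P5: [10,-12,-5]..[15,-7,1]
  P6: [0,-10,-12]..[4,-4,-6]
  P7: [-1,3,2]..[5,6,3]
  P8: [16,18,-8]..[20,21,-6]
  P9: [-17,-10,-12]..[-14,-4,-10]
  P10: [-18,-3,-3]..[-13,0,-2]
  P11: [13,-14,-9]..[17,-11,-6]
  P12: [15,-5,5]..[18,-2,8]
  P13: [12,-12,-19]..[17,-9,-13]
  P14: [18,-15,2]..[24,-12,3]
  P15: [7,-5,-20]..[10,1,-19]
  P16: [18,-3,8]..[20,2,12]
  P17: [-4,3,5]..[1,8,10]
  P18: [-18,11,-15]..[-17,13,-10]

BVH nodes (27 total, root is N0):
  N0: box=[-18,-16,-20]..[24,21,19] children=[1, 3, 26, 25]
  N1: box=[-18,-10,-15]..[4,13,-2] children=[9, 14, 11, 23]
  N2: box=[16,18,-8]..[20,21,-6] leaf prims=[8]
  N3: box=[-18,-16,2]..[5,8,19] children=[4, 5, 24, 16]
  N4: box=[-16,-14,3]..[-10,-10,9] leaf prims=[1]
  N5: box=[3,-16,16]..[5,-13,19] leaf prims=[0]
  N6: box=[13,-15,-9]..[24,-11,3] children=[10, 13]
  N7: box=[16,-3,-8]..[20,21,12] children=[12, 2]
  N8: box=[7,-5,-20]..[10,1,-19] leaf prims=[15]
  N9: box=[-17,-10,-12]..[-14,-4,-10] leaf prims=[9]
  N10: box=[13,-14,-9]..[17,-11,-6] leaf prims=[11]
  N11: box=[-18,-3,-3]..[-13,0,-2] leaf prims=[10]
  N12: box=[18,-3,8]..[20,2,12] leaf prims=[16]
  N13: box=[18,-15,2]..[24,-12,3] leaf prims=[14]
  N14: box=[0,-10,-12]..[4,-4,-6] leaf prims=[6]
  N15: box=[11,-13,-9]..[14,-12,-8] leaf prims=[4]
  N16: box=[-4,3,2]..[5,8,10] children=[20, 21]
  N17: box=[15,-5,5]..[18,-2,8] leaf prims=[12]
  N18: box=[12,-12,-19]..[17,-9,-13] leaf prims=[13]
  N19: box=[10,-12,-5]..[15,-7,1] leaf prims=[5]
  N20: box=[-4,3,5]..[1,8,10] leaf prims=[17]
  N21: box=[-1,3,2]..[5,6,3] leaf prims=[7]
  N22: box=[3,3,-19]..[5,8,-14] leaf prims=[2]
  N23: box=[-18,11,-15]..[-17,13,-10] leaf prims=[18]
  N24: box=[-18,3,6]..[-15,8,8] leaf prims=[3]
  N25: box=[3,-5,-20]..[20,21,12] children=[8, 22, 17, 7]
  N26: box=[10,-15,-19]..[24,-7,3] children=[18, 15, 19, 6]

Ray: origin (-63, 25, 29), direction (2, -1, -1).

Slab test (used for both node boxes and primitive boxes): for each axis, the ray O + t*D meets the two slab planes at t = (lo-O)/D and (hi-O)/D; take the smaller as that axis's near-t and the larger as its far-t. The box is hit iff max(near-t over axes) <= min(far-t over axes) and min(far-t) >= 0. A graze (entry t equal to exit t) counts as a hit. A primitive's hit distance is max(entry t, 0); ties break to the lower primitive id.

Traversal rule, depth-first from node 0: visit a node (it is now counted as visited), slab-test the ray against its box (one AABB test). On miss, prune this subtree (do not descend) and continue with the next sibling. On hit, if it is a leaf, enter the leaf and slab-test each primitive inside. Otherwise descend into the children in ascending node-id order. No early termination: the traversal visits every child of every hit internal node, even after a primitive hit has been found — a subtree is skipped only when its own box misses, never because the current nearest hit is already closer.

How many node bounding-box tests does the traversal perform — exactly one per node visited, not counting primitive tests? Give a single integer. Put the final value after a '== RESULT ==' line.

Walk:
N0 x:[45/2,87/2] y:[4,41] z:[10,49] -> hit [45/2,41], descend [1, 3, 25, 26]
  N1 x:[45/2,67/2] y:[12,35] z:[31,44] -> hit [31,67/2], descend [9, 11, 14, 23]
    N9 x:[23,49/2] y:[29,35] z:[39,41] -> miss, prune
    N11 x:[45/2,25] y:[25,28] z:[31,32] -> miss, prune
    N14 x:[63/2,67/2] y:[29,35] z:[35,41] -> miss, prune
    N23 x:[45/2,23] y:[12,14] z:[39,44] -> miss, prune
  N3 x:[45/2,34] y:[17,41] z:[10,27] -> hit [45/2,27], descend [4, 5, 16, 24]
    N4 x:[47/2,53/2] y:[35,39] z:[20,26] -> miss, prune
    N5 x:[33,34] y:[38,41] z:[10,13] -> miss, prune
    N16 x:[59/2,34] y:[17,22] z:[19,27] -> miss, prune
    N24 x:[45/2,24] y:[17,22] z:[21,23] -> miss, prune
  N25 x:[33,83/2] y:[4,30] z:[17,49] -> miss, prune
  N26 x:[73/2,87/2] y:[32,40] z:[26,48] -> hit [73/2,40], descend [6, 15, 18, 19]
    N6 x:[38,87/2] y:[36,40] z:[26,38] -> hit [38,38], descend [10, 13]
      N10 x:[38,40] y:[36,39] z:[35,38] -> hit [38,38] leaf, test {P11@t=38}
      N13 x:[81/2,87/2] y:[37,40] z:[26,27] -> miss, prune
    N15 x:[37,77/2] y:[37,38] z:[37,38] -> hit [37,38] leaf, test {P4@t=37}
    N18 x:[75/2,40] y:[34,37] z:[42,48] -> miss, prune
    N19 x:[73/2,39] y:[32,37] z:[28,34] -> miss, prune

Visited [0, 1, 9, 11, 14, 23, 3, 4, 5, 16, 24, 25, 26, 6, 10, 13, 15, 18, 19]. Tests: 19 box, 2 leaf. Nearest: P4.

== RESULT ==
19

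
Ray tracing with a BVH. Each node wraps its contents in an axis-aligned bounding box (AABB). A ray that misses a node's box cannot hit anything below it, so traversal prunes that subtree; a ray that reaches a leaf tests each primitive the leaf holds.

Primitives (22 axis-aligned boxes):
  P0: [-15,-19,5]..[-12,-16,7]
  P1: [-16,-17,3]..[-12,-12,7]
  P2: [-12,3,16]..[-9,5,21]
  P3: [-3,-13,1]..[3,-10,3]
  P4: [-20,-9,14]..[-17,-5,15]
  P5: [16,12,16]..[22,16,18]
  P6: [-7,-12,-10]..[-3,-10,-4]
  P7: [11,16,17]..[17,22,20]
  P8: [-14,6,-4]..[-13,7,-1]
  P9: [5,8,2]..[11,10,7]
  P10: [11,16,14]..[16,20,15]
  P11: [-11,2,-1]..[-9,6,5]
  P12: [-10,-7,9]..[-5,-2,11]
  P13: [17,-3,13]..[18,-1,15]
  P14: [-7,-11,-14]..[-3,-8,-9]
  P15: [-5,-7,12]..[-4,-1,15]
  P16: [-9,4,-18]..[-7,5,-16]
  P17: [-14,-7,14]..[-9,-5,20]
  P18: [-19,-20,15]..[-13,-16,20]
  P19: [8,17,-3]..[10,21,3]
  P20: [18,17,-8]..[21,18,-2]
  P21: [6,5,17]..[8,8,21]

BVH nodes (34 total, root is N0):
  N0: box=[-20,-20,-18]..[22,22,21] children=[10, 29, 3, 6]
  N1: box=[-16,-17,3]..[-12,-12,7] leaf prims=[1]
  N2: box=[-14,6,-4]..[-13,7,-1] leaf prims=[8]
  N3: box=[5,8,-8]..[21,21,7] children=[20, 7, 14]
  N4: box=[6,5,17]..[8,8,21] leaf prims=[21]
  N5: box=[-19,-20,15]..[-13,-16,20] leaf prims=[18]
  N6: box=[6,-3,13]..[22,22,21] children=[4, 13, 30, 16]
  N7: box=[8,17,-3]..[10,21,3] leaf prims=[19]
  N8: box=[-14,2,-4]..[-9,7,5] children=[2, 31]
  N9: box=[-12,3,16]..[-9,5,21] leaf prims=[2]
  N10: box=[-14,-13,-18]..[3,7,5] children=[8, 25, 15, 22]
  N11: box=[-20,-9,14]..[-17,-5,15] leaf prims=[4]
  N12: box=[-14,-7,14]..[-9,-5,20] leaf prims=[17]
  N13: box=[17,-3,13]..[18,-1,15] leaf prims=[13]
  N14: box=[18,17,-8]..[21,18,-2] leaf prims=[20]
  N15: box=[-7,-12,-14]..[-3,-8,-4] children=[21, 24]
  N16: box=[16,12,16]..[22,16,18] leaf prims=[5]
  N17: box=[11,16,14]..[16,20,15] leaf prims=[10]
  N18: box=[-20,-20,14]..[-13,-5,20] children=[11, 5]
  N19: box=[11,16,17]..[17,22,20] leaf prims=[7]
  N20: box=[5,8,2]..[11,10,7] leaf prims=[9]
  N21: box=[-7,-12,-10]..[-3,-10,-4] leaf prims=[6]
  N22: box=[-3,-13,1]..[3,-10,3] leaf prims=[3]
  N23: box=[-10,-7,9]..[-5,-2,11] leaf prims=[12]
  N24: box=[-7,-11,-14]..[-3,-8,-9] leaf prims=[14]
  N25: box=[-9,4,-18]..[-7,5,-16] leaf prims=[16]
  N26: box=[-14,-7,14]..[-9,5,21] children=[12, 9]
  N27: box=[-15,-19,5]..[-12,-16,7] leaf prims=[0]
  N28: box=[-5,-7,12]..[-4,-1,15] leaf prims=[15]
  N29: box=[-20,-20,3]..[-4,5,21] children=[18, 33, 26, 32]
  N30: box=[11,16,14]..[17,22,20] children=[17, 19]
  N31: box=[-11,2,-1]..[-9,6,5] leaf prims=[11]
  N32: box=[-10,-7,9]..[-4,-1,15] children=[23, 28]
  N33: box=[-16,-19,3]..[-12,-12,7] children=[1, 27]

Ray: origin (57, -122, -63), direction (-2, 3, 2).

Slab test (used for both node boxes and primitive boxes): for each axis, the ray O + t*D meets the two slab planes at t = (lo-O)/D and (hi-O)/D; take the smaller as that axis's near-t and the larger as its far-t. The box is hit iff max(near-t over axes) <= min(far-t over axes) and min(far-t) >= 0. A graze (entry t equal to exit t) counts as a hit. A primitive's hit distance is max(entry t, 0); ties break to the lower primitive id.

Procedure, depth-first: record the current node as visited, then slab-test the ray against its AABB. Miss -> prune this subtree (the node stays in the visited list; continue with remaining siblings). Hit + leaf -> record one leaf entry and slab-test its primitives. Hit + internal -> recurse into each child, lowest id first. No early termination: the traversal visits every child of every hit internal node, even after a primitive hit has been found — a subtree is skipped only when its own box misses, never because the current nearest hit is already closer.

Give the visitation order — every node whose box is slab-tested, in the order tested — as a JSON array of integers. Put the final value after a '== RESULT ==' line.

Traverse from the root:
N0 x:[35/2,77/2] y:[34,48] z:[45/2,42] -> hit [34,77/2], descend [3, 6, 10, 29]
  N3 x:[18,26] y:[130/3,143/3] z:[55/2,35] -> miss, prune
  N6 x:[35/2,51/2] y:[119/3,48] z:[38,42] -> miss, prune
  N10 x:[27,71/2] y:[109/3,43] z:[45/2,34] -> miss, prune
  N29 x:[61/2,77/2] y:[34,127/3] z:[33,42] -> hit [34,77/2], descend [18, 26, 32, 33]
    N18 x:[35,77/2] y:[34,39] z:[77/2,83/2] -> hit [77/2,77/2], descend [5, 11]
      N5 x:[35,38] y:[34,106/3] z:[39,83/2] -> miss, prune
      N11 x:[37,77/2] y:[113/3,39] z:[77/2,39] -> hit [77/2,77/2] leaf, test {P4@t=77/2}
    N26 x:[33,71/2] y:[115/3,127/3] z:[77/2,42] -> miss, prune
    N32 x:[61/2,67/2] y:[115/3,121/3] z:[36,39] -> miss, prune
    N33 x:[69/2,73/2] y:[103/3,110/3] z:[33,35] -> hit [69/2,35], descend [1, 27]
      N1 x:[69/2,73/2] y:[35,110/3] z:[33,35] -> hit [35,35] leaf, test {P1@t=35}
      N27 x:[69/2,36] y:[103/3,106/3] z:[34,35] -> hit [69/2,35] leaf, test {P0@t=69/2}

Summary -> nodes [0, 3, 6, 10, 29, 18, 5, 11, 26, 32, 33, 1, 27]; box-tests=13; leaf-entries=3; first=P0

== RESULT ==
[0, 3, 6, 10, 29, 18, 5, 11, 26, 32, 33, 1, 27]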